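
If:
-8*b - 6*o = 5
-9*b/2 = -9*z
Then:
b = 2*z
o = -8*z/3 - 5/6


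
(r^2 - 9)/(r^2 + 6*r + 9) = (r - 3)/(r + 3)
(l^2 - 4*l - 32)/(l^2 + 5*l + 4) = (l - 8)/(l + 1)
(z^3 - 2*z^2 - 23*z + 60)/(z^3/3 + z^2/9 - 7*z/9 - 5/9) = 9*(z^3 - 2*z^2 - 23*z + 60)/(3*z^3 + z^2 - 7*z - 5)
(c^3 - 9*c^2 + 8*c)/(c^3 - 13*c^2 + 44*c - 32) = c/(c - 4)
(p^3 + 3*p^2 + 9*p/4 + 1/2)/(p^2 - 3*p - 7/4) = (2*p^2 + 5*p + 2)/(2*p - 7)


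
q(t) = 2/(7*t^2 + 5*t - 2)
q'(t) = 2*(-14*t - 5)/(7*t^2 + 5*t - 2)^2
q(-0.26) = -0.71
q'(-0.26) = -0.34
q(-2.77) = 0.05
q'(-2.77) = 0.05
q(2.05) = 0.05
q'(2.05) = -0.05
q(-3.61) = 0.03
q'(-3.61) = 0.02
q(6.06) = 0.01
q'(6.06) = -0.00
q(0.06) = -1.19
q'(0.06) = -4.16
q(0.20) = -2.78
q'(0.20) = -30.09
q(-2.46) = 0.07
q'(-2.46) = 0.07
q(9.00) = 0.00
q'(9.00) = 0.00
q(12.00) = 0.00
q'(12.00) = 0.00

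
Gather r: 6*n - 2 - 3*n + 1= 3*n - 1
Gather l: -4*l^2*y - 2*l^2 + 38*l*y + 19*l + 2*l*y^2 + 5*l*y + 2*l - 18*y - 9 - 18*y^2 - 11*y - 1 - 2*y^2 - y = l^2*(-4*y - 2) + l*(2*y^2 + 43*y + 21) - 20*y^2 - 30*y - 10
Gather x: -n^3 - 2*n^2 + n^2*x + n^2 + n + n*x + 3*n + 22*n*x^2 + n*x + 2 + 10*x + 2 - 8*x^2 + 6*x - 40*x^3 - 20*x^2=-n^3 - n^2 + 4*n - 40*x^3 + x^2*(22*n - 28) + x*(n^2 + 2*n + 16) + 4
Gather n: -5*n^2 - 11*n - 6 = -5*n^2 - 11*n - 6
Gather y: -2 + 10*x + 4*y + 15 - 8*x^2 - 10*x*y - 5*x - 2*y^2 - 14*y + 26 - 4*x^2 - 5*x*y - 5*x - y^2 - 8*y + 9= -12*x^2 - 3*y^2 + y*(-15*x - 18) + 48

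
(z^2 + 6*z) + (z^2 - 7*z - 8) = 2*z^2 - z - 8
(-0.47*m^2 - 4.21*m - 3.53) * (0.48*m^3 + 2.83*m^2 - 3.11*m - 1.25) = -0.2256*m^5 - 3.3509*m^4 - 12.147*m^3 + 3.6907*m^2 + 16.2408*m + 4.4125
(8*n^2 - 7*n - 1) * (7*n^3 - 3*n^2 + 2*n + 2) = 56*n^5 - 73*n^4 + 30*n^3 + 5*n^2 - 16*n - 2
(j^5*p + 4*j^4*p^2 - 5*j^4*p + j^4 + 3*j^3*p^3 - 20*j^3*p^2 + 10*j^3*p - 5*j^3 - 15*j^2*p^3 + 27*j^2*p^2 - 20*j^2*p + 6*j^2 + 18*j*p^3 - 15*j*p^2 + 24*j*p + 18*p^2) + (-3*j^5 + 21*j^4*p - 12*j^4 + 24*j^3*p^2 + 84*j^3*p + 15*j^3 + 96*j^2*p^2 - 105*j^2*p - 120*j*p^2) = j^5*p - 3*j^5 + 4*j^4*p^2 + 16*j^4*p - 11*j^4 + 3*j^3*p^3 + 4*j^3*p^2 + 94*j^3*p + 10*j^3 - 15*j^2*p^3 + 123*j^2*p^2 - 125*j^2*p + 6*j^2 + 18*j*p^3 - 135*j*p^2 + 24*j*p + 18*p^2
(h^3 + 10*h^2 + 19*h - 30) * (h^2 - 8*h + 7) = h^5 + 2*h^4 - 54*h^3 - 112*h^2 + 373*h - 210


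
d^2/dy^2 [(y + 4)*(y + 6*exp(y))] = 6*y*exp(y) + 36*exp(y) + 2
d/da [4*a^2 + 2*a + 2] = 8*a + 2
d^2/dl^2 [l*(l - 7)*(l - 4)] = 6*l - 22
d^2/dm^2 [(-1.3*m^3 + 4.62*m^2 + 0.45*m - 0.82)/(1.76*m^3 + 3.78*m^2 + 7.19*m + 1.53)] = (-1.4210854715202e-14*m^7 + 45.919104*m^6 + 107.06784*m^5 - 321.290112*m^4 - 630.484028*m^3 - 393.221004*m^2 - 154.342368*m - 63.567542)/(5.451776*m^9 + 35.126784*m^8 + 142.257984*m^7 + 355.229928*m^6 + 642.2289*m^5 + 767.984922*m^4 + 633.550787*m^3 + 263.830905*m^2 + 50.493213*m + 3.581577)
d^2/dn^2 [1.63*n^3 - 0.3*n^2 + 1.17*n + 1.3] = 9.78*n - 0.6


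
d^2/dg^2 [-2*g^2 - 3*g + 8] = -4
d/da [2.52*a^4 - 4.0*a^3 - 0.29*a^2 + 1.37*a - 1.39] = 10.08*a^3 - 12.0*a^2 - 0.58*a + 1.37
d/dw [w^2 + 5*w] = 2*w + 5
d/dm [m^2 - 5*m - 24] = 2*m - 5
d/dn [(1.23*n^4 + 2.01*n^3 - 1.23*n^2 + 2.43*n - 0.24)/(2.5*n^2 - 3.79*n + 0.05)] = (6.15*n^5 - 8.9601*n^4 - 14.9898*n^3 - 1.1118*n^2 + 1.077*n - 0.7881)/(6.25*n^4 - 18.95*n^3 + 14.6141*n^2 - 0.379*n + 0.0025)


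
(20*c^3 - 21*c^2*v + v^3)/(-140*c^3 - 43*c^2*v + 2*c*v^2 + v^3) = (4*c^2 - 5*c*v + v^2)/(-28*c^2 - 3*c*v + v^2)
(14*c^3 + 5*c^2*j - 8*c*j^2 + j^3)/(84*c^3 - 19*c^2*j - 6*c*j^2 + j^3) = (2*c^2 + c*j - j^2)/(12*c^2 - c*j - j^2)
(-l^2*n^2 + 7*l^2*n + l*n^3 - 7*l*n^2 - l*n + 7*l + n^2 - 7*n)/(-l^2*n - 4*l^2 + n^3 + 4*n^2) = (l*n^2 - 7*l*n + n - 7)/(l*n + 4*l + n^2 + 4*n)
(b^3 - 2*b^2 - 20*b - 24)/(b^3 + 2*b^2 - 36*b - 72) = (b + 2)/(b + 6)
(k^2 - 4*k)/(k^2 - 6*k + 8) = k/(k - 2)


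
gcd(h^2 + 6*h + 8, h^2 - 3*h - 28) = h + 4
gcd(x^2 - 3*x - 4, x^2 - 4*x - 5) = x + 1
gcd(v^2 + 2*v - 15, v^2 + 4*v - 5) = v + 5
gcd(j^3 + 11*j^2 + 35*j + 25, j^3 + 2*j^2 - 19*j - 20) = j^2 + 6*j + 5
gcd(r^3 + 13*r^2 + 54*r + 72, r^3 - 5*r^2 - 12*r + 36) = r + 3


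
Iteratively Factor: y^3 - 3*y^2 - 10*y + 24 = (y - 2)*(y^2 - y - 12) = (y - 4)*(y - 2)*(y + 3)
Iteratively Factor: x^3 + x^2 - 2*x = (x - 1)*(x^2 + 2*x) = x*(x - 1)*(x + 2)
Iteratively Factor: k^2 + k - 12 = (k - 3)*(k + 4)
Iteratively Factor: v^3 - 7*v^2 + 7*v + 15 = (v - 3)*(v^2 - 4*v - 5) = (v - 5)*(v - 3)*(v + 1)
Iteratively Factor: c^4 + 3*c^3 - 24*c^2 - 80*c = (c)*(c^3 + 3*c^2 - 24*c - 80) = c*(c - 5)*(c^2 + 8*c + 16) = c*(c - 5)*(c + 4)*(c + 4)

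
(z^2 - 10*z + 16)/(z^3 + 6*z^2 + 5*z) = (z^2 - 10*z + 16)/(z*(z^2 + 6*z + 5))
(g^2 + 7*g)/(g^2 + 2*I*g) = (g + 7)/(g + 2*I)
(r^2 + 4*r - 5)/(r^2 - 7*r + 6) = (r + 5)/(r - 6)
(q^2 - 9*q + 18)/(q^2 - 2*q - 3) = (q - 6)/(q + 1)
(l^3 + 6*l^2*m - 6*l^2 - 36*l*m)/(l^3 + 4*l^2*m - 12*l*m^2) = (l - 6)/(l - 2*m)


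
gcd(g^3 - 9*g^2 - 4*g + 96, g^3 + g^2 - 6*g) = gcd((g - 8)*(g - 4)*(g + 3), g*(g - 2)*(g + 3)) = g + 3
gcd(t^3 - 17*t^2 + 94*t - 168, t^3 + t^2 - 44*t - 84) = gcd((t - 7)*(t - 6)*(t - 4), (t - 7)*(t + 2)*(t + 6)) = t - 7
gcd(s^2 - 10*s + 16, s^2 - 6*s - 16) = s - 8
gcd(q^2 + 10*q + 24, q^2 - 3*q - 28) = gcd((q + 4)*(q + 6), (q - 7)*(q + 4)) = q + 4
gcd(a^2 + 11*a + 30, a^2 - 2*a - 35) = a + 5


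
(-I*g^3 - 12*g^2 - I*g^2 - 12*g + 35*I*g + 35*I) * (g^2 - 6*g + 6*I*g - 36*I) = -I*g^5 - 6*g^4 + 5*I*g^4 + 30*g^3 - 31*I*g^3 - 174*g^2 + 185*I*g^2 + 1050*g + 222*I*g + 1260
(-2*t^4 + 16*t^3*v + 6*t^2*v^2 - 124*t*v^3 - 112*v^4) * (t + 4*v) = -2*t^5 + 8*t^4*v + 70*t^3*v^2 - 100*t^2*v^3 - 608*t*v^4 - 448*v^5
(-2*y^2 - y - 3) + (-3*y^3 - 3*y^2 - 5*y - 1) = -3*y^3 - 5*y^2 - 6*y - 4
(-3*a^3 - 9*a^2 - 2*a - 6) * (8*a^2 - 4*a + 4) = -24*a^5 - 60*a^4 + 8*a^3 - 76*a^2 + 16*a - 24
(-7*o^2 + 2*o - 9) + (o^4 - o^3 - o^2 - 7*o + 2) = o^4 - o^3 - 8*o^2 - 5*o - 7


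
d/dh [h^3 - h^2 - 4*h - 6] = 3*h^2 - 2*h - 4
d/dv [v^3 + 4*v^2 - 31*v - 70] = 3*v^2 + 8*v - 31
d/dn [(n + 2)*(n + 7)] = 2*n + 9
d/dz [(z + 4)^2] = 2*z + 8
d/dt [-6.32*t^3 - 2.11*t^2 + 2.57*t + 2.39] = -18.96*t^2 - 4.22*t + 2.57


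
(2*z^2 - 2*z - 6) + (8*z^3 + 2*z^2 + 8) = 8*z^3 + 4*z^2 - 2*z + 2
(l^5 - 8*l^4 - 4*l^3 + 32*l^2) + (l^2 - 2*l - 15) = l^5 - 8*l^4 - 4*l^3 + 33*l^2 - 2*l - 15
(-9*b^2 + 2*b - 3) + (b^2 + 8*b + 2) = -8*b^2 + 10*b - 1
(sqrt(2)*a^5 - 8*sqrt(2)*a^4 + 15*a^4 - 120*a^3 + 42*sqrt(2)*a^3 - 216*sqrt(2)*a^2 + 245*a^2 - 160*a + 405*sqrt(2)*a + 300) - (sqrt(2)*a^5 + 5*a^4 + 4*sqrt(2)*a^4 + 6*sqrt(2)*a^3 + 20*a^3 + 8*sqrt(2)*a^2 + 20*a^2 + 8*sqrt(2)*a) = -12*sqrt(2)*a^4 + 10*a^4 - 140*a^3 + 36*sqrt(2)*a^3 - 224*sqrt(2)*a^2 + 225*a^2 - 160*a + 397*sqrt(2)*a + 300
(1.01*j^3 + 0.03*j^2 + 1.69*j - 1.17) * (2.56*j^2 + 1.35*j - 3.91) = 2.5856*j^5 + 1.4403*j^4 + 0.4178*j^3 - 0.831*j^2 - 8.1874*j + 4.5747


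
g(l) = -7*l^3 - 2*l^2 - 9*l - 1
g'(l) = -21*l^2 - 4*l - 9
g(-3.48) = 301.11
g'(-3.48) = -249.40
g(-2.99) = 195.15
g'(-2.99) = -184.78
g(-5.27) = 1015.43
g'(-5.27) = -571.15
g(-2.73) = 151.09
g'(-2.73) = -154.59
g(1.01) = -19.34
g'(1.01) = -34.46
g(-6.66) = 2038.09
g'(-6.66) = -913.83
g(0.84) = -14.12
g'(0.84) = -27.18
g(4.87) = -900.77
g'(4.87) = -526.53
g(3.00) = -235.00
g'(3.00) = -210.00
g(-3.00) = 197.00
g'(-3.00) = -186.00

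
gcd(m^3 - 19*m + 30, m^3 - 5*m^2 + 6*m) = m^2 - 5*m + 6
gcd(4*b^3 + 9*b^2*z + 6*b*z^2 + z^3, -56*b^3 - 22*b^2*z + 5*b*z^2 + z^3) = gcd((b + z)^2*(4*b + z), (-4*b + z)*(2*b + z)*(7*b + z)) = 1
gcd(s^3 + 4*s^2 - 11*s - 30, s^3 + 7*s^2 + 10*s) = s^2 + 7*s + 10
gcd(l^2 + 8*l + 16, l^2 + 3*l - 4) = l + 4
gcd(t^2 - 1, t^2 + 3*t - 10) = 1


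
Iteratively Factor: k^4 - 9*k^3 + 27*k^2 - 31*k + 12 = (k - 1)*(k^3 - 8*k^2 + 19*k - 12) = (k - 3)*(k - 1)*(k^2 - 5*k + 4) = (k - 4)*(k - 3)*(k - 1)*(k - 1)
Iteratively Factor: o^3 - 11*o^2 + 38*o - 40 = (o - 2)*(o^2 - 9*o + 20) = (o - 5)*(o - 2)*(o - 4)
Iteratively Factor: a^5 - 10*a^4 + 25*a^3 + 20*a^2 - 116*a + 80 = (a + 2)*(a^4 - 12*a^3 + 49*a^2 - 78*a + 40) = (a - 1)*(a + 2)*(a^3 - 11*a^2 + 38*a - 40) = (a - 5)*(a - 1)*(a + 2)*(a^2 - 6*a + 8) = (a - 5)*(a - 2)*(a - 1)*(a + 2)*(a - 4)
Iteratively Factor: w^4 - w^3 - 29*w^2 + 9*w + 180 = (w + 4)*(w^3 - 5*w^2 - 9*w + 45) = (w + 3)*(w + 4)*(w^2 - 8*w + 15) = (w - 3)*(w + 3)*(w + 4)*(w - 5)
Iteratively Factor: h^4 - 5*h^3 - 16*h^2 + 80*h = (h - 4)*(h^3 - h^2 - 20*h) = h*(h - 4)*(h^2 - h - 20) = h*(h - 5)*(h - 4)*(h + 4)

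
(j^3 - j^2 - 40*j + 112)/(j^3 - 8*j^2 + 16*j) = (j + 7)/j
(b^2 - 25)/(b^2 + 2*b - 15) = (b - 5)/(b - 3)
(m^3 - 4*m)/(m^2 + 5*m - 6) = m*(m^2 - 4)/(m^2 + 5*m - 6)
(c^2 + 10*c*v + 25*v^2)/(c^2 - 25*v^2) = (-c - 5*v)/(-c + 5*v)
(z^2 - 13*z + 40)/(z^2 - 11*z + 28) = (z^2 - 13*z + 40)/(z^2 - 11*z + 28)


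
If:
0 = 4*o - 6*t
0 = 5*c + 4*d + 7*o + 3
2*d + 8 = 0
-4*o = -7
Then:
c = 3/20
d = -4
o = 7/4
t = 7/6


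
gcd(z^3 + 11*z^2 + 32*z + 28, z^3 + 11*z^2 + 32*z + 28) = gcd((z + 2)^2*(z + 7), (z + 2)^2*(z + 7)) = z^3 + 11*z^2 + 32*z + 28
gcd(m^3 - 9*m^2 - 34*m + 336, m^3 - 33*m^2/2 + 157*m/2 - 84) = m^2 - 15*m + 56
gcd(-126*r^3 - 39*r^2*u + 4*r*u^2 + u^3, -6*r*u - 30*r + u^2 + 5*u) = 6*r - u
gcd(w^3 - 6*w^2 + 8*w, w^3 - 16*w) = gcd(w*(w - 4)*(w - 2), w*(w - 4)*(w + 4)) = w^2 - 4*w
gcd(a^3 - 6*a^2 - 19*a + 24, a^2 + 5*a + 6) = a + 3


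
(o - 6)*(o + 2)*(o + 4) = o^3 - 28*o - 48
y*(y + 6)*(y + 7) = y^3 + 13*y^2 + 42*y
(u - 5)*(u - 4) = u^2 - 9*u + 20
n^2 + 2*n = n*(n + 2)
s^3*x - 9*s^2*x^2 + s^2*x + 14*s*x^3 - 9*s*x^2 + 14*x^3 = (s - 7*x)*(s - 2*x)*(s*x + x)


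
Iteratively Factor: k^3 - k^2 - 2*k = (k)*(k^2 - k - 2) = k*(k + 1)*(k - 2)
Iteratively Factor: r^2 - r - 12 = (r + 3)*(r - 4)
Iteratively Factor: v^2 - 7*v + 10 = (v - 2)*(v - 5)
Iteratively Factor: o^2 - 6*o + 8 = (o - 2)*(o - 4)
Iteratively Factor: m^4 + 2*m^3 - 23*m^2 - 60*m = (m - 5)*(m^3 + 7*m^2 + 12*m) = m*(m - 5)*(m^2 + 7*m + 12) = m*(m - 5)*(m + 4)*(m + 3)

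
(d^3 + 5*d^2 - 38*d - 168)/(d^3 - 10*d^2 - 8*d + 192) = (d + 7)/(d - 8)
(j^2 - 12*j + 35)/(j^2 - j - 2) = (-j^2 + 12*j - 35)/(-j^2 + j + 2)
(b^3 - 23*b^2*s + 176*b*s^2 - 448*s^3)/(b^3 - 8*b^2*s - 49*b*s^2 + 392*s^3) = (b - 8*s)/(b + 7*s)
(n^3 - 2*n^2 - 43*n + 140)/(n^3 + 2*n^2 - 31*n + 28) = (n - 5)/(n - 1)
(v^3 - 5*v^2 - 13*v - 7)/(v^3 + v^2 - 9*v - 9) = (v^2 - 6*v - 7)/(v^2 - 9)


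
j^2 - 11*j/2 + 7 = (j - 7/2)*(j - 2)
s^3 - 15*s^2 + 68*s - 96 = (s - 8)*(s - 4)*(s - 3)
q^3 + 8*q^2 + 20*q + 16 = (q + 2)^2*(q + 4)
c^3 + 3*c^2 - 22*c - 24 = (c - 4)*(c + 1)*(c + 6)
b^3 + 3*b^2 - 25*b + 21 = (b - 3)*(b - 1)*(b + 7)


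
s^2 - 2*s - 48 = (s - 8)*(s + 6)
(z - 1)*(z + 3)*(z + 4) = z^3 + 6*z^2 + 5*z - 12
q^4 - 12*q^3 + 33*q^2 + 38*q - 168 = (q - 7)*(q - 4)*(q - 3)*(q + 2)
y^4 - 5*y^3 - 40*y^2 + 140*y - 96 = (y - 8)*(y - 2)*(y - 1)*(y + 6)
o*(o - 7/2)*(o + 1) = o^3 - 5*o^2/2 - 7*o/2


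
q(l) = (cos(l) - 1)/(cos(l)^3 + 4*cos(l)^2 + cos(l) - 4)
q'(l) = (cos(l) - 1)*(3*sin(l)*cos(l)^2 + 8*sin(l)*cos(l) + sin(l))/(cos(l)^3 + 4*cos(l)^2 + cos(l) - 4)^2 - sin(l)/(cos(l)^3 + 4*cos(l)^2 + cos(l) - 4) = 16*(2*cos(l)^3 + cos(l)^2 - 8*cos(l) + 3)*sin(l)/(-16*sin(l)^2 + 7*cos(l) + cos(3*l))^2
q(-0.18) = -0.01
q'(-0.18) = 0.11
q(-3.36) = 0.94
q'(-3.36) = 0.49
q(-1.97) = 0.36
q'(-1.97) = -0.38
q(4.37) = 0.34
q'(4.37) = -0.35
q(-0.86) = 0.25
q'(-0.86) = 0.50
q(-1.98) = 0.37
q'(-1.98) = -0.39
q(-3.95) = 0.54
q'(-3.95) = 0.62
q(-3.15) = 1.00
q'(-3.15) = 0.02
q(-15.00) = 0.61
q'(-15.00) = -0.68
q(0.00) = 0.00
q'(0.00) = 0.00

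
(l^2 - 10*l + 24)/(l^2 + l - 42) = (l - 4)/(l + 7)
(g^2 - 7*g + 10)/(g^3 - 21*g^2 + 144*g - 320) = (g - 2)/(g^2 - 16*g + 64)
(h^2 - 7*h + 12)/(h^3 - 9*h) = (h - 4)/(h*(h + 3))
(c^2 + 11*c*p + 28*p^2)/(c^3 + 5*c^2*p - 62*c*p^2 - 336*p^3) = (-c - 4*p)/(-c^2 + 2*c*p + 48*p^2)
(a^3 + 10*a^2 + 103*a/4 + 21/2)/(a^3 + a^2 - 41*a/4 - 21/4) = (a + 6)/(a - 3)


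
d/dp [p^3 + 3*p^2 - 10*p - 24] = 3*p^2 + 6*p - 10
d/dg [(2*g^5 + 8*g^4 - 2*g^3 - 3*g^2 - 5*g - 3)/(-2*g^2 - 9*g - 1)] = (-12*g^6 - 104*g^5 - 222*g^4 + 4*g^3 + 23*g^2 - 6*g - 22)/(4*g^4 + 36*g^3 + 85*g^2 + 18*g + 1)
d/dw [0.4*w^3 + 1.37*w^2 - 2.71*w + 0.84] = 1.2*w^2 + 2.74*w - 2.71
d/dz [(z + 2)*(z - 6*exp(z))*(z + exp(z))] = (z + 2)*(z - 6*exp(z))*(exp(z) + 1) - (z + 2)*(z + exp(z))*(6*exp(z) - 1) + (z - 6*exp(z))*(z + exp(z))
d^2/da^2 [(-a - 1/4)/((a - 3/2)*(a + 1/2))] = 8*(-16*a^3 - 12*a^2 - 24*a + 5)/(64*a^6 - 192*a^5 + 48*a^4 + 224*a^3 - 36*a^2 - 108*a - 27)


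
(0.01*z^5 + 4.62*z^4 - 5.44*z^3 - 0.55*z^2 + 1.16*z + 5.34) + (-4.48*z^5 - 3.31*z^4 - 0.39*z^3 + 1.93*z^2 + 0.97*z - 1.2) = -4.47*z^5 + 1.31*z^4 - 5.83*z^3 + 1.38*z^2 + 2.13*z + 4.14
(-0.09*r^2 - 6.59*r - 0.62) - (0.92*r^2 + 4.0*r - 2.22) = -1.01*r^2 - 10.59*r + 1.6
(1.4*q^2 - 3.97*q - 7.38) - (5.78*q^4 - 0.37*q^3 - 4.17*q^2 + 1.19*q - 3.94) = -5.78*q^4 + 0.37*q^3 + 5.57*q^2 - 5.16*q - 3.44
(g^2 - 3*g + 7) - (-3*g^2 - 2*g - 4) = 4*g^2 - g + 11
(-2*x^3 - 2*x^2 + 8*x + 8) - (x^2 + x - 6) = -2*x^3 - 3*x^2 + 7*x + 14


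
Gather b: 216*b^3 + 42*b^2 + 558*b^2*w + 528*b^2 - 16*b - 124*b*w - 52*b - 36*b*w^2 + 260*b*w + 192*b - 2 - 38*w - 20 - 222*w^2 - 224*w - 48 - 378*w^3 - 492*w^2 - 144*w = 216*b^3 + b^2*(558*w + 570) + b*(-36*w^2 + 136*w + 124) - 378*w^3 - 714*w^2 - 406*w - 70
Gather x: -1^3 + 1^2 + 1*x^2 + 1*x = x^2 + x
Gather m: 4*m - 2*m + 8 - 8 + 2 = 2*m + 2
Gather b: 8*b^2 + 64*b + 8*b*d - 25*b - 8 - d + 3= 8*b^2 + b*(8*d + 39) - d - 5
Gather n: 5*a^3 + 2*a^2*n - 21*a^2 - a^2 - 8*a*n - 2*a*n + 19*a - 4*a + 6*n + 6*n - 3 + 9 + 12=5*a^3 - 22*a^2 + 15*a + n*(2*a^2 - 10*a + 12) + 18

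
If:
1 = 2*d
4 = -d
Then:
No Solution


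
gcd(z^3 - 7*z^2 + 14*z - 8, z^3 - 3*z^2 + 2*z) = z^2 - 3*z + 2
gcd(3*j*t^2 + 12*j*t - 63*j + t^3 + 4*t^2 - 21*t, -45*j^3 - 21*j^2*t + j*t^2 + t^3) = 3*j + t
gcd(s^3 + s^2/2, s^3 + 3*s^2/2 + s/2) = s^2 + s/2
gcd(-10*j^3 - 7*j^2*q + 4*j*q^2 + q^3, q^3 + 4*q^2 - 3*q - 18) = 1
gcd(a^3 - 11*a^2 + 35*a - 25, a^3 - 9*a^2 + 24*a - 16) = a - 1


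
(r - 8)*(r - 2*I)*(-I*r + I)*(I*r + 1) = r^4 - 9*r^3 - 3*I*r^3 + 6*r^2 + 27*I*r^2 + 18*r - 24*I*r - 16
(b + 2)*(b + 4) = b^2 + 6*b + 8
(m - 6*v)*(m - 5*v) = m^2 - 11*m*v + 30*v^2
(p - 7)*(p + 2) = p^2 - 5*p - 14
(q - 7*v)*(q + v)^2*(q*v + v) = q^4*v - 5*q^3*v^2 + q^3*v - 13*q^2*v^3 - 5*q^2*v^2 - 7*q*v^4 - 13*q*v^3 - 7*v^4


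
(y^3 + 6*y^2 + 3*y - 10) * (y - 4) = y^4 + 2*y^3 - 21*y^2 - 22*y + 40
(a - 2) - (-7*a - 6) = 8*a + 4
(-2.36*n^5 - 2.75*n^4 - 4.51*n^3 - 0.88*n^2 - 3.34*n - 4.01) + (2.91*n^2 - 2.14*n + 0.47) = -2.36*n^5 - 2.75*n^4 - 4.51*n^3 + 2.03*n^2 - 5.48*n - 3.54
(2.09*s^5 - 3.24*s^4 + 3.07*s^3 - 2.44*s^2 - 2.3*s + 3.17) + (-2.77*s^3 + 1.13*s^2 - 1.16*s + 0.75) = 2.09*s^5 - 3.24*s^4 + 0.3*s^3 - 1.31*s^2 - 3.46*s + 3.92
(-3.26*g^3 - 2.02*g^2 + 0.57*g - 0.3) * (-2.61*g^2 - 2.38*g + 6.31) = 8.5086*g^5 + 13.031*g^4 - 17.2507*g^3 - 13.3198*g^2 + 4.3107*g - 1.893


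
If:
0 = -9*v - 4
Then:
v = -4/9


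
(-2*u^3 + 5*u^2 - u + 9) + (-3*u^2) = -2*u^3 + 2*u^2 - u + 9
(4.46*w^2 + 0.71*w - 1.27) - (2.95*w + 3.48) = 4.46*w^2 - 2.24*w - 4.75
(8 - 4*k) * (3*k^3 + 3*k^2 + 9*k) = -12*k^4 + 12*k^3 - 12*k^2 + 72*k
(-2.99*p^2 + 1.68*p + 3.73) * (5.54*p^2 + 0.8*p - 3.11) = -16.5646*p^4 + 6.9152*p^3 + 31.3071*p^2 - 2.2408*p - 11.6003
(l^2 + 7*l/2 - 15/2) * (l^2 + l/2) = l^4 + 4*l^3 - 23*l^2/4 - 15*l/4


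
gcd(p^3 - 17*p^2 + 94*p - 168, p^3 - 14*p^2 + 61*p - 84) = p^2 - 11*p + 28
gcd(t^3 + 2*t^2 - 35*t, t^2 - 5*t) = t^2 - 5*t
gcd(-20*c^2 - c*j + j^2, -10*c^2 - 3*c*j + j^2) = 5*c - j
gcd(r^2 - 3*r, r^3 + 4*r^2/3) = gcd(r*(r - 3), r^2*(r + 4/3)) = r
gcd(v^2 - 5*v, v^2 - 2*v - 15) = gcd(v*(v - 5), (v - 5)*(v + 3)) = v - 5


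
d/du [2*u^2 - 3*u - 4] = 4*u - 3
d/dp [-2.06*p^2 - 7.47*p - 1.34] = -4.12*p - 7.47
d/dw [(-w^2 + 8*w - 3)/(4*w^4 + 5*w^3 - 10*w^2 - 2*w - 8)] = (8*w^5 - 91*w^4 - 32*w^3 + 127*w^2 - 44*w - 70)/(16*w^8 + 40*w^7 - 55*w^6 - 116*w^5 + 16*w^4 - 40*w^3 + 164*w^2 + 32*w + 64)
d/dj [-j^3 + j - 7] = 1 - 3*j^2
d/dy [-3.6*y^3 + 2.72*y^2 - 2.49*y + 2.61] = -10.8*y^2 + 5.44*y - 2.49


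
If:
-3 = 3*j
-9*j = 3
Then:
No Solution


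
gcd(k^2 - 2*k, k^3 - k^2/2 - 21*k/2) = k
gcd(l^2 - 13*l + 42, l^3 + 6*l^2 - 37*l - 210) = l - 6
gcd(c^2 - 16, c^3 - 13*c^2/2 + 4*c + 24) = c - 4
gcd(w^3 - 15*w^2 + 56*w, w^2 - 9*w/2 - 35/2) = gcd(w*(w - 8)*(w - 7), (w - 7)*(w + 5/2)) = w - 7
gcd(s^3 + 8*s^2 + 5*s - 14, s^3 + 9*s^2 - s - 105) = s + 7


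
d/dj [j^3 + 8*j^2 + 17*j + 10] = 3*j^2 + 16*j + 17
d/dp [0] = 0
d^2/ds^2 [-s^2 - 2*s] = -2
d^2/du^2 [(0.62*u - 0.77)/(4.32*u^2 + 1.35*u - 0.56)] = ((4.9788 - 16.0704*u)*(4.32*u^2 + 1.35*u - 0.56) + (0.62*u - 0.77)*(8.64*u + 1.35)*(17.28*u + 2.7))/(4.32*u^2 + 1.35*u - 0.56)^3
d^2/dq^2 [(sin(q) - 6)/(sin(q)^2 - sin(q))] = (-sin(q) + 22 + 6/sin(q) - 24/sin(q)^2 + 12/sin(q)^3)/(sin(q) - 1)^2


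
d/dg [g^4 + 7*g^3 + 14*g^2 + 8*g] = 4*g^3 + 21*g^2 + 28*g + 8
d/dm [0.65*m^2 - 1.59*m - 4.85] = 1.3*m - 1.59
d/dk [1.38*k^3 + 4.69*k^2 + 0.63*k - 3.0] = 4.14*k^2 + 9.38*k + 0.63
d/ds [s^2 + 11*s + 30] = 2*s + 11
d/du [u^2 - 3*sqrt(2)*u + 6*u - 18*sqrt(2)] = 2*u - 3*sqrt(2) + 6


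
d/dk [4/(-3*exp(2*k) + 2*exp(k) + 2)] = (24*exp(k) - 8)*exp(k)/(-3*exp(2*k) + 2*exp(k) + 2)^2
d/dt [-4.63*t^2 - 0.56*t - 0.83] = -9.26*t - 0.56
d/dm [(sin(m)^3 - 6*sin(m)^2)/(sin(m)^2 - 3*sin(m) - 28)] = (sin(m)^3 - 6*sin(m)^2 - 66*sin(m) + 336)*sin(m)*cos(m)/((sin(m) - 7)^2*(sin(m) + 4)^2)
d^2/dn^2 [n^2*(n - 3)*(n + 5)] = 12*n^2 + 12*n - 30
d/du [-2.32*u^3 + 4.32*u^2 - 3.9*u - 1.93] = -6.96*u^2 + 8.64*u - 3.9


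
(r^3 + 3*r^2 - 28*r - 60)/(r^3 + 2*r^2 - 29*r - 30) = (r + 2)/(r + 1)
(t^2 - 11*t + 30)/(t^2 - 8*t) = (t^2 - 11*t + 30)/(t*(t - 8))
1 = 1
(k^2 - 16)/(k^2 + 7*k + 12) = (k - 4)/(k + 3)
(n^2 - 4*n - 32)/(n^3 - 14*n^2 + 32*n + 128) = (n + 4)/(n^2 - 6*n - 16)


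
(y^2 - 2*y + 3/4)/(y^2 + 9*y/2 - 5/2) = (y - 3/2)/(y + 5)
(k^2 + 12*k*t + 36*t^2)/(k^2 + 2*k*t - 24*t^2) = (-k - 6*t)/(-k + 4*t)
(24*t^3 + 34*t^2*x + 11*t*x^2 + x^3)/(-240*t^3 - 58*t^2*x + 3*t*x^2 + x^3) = (4*t^2 + 5*t*x + x^2)/(-40*t^2 - 3*t*x + x^2)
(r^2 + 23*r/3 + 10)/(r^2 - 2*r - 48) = (r + 5/3)/(r - 8)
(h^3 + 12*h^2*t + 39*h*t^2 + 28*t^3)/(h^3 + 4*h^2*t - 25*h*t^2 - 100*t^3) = (-h^2 - 8*h*t - 7*t^2)/(-h^2 + 25*t^2)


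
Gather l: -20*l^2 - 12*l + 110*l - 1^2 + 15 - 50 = -20*l^2 + 98*l - 36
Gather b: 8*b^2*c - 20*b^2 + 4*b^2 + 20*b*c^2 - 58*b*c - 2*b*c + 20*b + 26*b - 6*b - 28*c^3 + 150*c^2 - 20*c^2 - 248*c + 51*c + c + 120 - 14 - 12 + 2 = b^2*(8*c - 16) + b*(20*c^2 - 60*c + 40) - 28*c^3 + 130*c^2 - 196*c + 96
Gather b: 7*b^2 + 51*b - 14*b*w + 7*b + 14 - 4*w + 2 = 7*b^2 + b*(58 - 14*w) - 4*w + 16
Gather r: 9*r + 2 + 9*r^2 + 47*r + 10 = 9*r^2 + 56*r + 12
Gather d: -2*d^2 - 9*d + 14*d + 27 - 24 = -2*d^2 + 5*d + 3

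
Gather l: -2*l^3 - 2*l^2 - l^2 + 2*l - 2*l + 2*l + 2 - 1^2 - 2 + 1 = -2*l^3 - 3*l^2 + 2*l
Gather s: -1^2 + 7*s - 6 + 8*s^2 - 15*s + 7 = 8*s^2 - 8*s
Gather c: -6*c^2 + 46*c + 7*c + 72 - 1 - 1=-6*c^2 + 53*c + 70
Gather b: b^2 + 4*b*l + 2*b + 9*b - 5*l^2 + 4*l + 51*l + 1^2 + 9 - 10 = b^2 + b*(4*l + 11) - 5*l^2 + 55*l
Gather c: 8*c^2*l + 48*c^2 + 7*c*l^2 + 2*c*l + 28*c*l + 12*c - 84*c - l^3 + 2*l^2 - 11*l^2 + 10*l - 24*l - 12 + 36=c^2*(8*l + 48) + c*(7*l^2 + 30*l - 72) - l^3 - 9*l^2 - 14*l + 24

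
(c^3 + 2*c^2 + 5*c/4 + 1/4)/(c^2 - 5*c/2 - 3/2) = (2*c^2 + 3*c + 1)/(2*(c - 3))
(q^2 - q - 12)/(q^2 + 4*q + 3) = (q - 4)/(q + 1)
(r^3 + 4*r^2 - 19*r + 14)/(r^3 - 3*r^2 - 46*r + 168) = (r^2 - 3*r + 2)/(r^2 - 10*r + 24)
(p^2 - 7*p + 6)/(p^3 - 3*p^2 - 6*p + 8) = (p - 6)/(p^2 - 2*p - 8)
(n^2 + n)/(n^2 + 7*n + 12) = n*(n + 1)/(n^2 + 7*n + 12)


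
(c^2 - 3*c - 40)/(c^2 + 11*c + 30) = (c - 8)/(c + 6)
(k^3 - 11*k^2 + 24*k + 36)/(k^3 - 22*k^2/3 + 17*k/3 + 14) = 3*(k - 6)/(3*k - 7)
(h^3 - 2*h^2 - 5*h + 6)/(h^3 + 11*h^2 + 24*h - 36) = (h^2 - h - 6)/(h^2 + 12*h + 36)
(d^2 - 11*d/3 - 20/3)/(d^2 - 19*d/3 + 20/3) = (3*d + 4)/(3*d - 4)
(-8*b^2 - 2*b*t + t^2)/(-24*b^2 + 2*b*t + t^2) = (2*b + t)/(6*b + t)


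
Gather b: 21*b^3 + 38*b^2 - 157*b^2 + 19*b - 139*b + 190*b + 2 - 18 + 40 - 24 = 21*b^3 - 119*b^2 + 70*b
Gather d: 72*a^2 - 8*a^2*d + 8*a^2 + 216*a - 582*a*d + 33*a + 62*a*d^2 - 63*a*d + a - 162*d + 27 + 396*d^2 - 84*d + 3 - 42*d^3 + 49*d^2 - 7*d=80*a^2 + 250*a - 42*d^3 + d^2*(62*a + 445) + d*(-8*a^2 - 645*a - 253) + 30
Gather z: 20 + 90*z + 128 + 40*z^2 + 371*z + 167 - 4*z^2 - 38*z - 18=36*z^2 + 423*z + 297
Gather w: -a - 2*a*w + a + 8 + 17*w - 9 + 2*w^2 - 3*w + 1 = 2*w^2 + w*(14 - 2*a)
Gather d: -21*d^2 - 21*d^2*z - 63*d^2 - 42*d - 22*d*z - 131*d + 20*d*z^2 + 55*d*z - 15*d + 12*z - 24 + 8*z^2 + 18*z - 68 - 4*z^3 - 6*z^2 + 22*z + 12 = d^2*(-21*z - 84) + d*(20*z^2 + 33*z - 188) - 4*z^3 + 2*z^2 + 52*z - 80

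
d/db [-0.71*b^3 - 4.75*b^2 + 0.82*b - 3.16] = -2.13*b^2 - 9.5*b + 0.82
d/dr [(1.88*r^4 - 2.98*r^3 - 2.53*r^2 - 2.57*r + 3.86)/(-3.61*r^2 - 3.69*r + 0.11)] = (-13.5736*r^5 - 10.0538*r^4 + 22.8196*r^3 - 0.9254*r^2 + 27.3126*r + 13.9607)/(13.0321*r^4 + 26.6418*r^3 + 12.8219*r^2 - 0.8118*r + 0.0121)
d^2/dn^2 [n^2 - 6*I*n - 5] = 2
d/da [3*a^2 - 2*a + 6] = 6*a - 2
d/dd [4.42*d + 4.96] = 4.42000000000000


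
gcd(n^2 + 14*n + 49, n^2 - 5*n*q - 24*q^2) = 1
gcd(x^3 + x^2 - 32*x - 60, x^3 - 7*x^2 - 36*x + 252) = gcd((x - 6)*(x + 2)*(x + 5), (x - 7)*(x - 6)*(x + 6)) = x - 6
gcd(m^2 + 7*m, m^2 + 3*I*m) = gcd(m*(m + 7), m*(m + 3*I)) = m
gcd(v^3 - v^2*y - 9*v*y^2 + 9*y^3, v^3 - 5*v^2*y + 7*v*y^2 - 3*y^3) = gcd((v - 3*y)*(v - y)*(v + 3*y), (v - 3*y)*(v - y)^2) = v^2 - 4*v*y + 3*y^2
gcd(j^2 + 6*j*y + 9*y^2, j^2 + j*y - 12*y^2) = 1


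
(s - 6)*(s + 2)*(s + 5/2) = s^3 - 3*s^2/2 - 22*s - 30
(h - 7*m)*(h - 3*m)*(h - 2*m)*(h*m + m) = h^4*m - 12*h^3*m^2 + h^3*m + 41*h^2*m^3 - 12*h^2*m^2 - 42*h*m^4 + 41*h*m^3 - 42*m^4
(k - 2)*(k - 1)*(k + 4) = k^3 + k^2 - 10*k + 8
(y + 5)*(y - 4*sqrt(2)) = y^2 - 4*sqrt(2)*y + 5*y - 20*sqrt(2)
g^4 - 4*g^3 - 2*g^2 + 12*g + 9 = (g - 3)^2*(g + 1)^2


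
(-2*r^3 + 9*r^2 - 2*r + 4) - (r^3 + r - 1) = -3*r^3 + 9*r^2 - 3*r + 5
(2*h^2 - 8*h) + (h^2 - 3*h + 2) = 3*h^2 - 11*h + 2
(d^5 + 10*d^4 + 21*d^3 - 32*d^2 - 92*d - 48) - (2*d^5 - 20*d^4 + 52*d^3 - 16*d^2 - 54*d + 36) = -d^5 + 30*d^4 - 31*d^3 - 16*d^2 - 38*d - 84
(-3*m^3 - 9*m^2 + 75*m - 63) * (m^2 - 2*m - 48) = -3*m^5 - 3*m^4 + 237*m^3 + 219*m^2 - 3474*m + 3024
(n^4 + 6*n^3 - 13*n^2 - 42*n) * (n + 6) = n^5 + 12*n^4 + 23*n^3 - 120*n^2 - 252*n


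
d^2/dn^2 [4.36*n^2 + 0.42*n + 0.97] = 8.72000000000000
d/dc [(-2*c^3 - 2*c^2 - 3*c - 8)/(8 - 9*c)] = 2*(18*c^3 - 15*c^2 - 16*c - 48)/(81*c^2 - 144*c + 64)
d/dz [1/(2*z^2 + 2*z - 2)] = (-z - 1/2)/(z^2 + z - 1)^2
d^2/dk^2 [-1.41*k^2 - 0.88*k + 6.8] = -2.82000000000000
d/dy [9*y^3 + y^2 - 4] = y*(27*y + 2)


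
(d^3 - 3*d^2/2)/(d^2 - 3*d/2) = d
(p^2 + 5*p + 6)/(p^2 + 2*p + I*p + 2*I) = (p + 3)/(p + I)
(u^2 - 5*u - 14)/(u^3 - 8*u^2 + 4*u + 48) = (u - 7)/(u^2 - 10*u + 24)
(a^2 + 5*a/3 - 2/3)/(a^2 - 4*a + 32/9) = 3*(3*a^2 + 5*a - 2)/(9*a^2 - 36*a + 32)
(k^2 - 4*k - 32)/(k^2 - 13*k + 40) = (k + 4)/(k - 5)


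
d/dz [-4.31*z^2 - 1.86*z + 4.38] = -8.62*z - 1.86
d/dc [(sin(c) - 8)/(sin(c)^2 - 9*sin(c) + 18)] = (16*sin(c) + cos(c)^2 - 55)*cos(c)/(sin(c)^2 - 9*sin(c) + 18)^2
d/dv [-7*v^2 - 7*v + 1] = -14*v - 7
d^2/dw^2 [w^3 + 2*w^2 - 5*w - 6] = 6*w + 4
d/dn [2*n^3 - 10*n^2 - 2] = 2*n*(3*n - 10)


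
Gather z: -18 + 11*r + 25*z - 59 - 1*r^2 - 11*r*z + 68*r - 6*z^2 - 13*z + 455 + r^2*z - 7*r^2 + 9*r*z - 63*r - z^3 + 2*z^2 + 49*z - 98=-8*r^2 + 16*r - z^3 - 4*z^2 + z*(r^2 - 2*r + 61) + 280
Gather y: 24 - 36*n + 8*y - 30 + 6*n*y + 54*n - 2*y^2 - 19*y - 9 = 18*n - 2*y^2 + y*(6*n - 11) - 15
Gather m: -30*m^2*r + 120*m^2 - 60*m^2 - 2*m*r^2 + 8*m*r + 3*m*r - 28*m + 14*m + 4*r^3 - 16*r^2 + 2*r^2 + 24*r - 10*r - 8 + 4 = m^2*(60 - 30*r) + m*(-2*r^2 + 11*r - 14) + 4*r^3 - 14*r^2 + 14*r - 4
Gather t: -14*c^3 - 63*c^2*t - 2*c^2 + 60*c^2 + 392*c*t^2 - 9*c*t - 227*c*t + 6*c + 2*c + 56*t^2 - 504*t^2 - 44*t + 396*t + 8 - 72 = -14*c^3 + 58*c^2 + 8*c + t^2*(392*c - 448) + t*(-63*c^2 - 236*c + 352) - 64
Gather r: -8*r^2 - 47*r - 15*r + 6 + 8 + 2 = -8*r^2 - 62*r + 16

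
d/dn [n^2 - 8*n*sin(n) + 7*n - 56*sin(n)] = -8*n*cos(n) + 2*n - 8*sin(n) - 56*cos(n) + 7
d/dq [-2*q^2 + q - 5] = 1 - 4*q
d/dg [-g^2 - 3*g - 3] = -2*g - 3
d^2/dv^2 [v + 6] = 0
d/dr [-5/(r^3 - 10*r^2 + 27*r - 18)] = 5*(3*r^2 - 20*r + 27)/(r^3 - 10*r^2 + 27*r - 18)^2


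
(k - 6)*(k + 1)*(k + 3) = k^3 - 2*k^2 - 21*k - 18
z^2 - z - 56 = (z - 8)*(z + 7)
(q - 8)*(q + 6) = q^2 - 2*q - 48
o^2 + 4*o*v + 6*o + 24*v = (o + 6)*(o + 4*v)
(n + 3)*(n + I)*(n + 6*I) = n^3 + 3*n^2 + 7*I*n^2 - 6*n + 21*I*n - 18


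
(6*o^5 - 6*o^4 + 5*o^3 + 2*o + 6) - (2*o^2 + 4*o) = 6*o^5 - 6*o^4 + 5*o^3 - 2*o^2 - 2*o + 6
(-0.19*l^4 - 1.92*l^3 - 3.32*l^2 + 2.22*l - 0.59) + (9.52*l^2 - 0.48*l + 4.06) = -0.19*l^4 - 1.92*l^3 + 6.2*l^2 + 1.74*l + 3.47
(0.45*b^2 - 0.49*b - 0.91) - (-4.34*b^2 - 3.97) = 4.79*b^2 - 0.49*b + 3.06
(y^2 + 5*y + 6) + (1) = y^2 + 5*y + 7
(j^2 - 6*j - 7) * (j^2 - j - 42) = j^4 - 7*j^3 - 43*j^2 + 259*j + 294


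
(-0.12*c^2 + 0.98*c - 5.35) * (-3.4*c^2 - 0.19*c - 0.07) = 0.408*c^4 - 3.3092*c^3 + 18.0122*c^2 + 0.9479*c + 0.3745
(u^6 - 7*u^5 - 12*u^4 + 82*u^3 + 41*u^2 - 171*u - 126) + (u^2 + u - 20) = u^6 - 7*u^5 - 12*u^4 + 82*u^3 + 42*u^2 - 170*u - 146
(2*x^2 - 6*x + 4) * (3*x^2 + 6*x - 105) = 6*x^4 - 6*x^3 - 234*x^2 + 654*x - 420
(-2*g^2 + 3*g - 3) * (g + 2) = -2*g^3 - g^2 + 3*g - 6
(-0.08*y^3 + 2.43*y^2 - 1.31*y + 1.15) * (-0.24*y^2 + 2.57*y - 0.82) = 0.0192*y^5 - 0.7888*y^4 + 6.6251*y^3 - 5.6353*y^2 + 4.0297*y - 0.943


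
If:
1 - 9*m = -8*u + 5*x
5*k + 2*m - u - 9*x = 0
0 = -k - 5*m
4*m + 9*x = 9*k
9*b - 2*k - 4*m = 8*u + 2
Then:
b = 1127/9162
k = 45/2036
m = -9/2036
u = -117/1018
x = 49/2036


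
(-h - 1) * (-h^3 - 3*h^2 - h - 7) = h^4 + 4*h^3 + 4*h^2 + 8*h + 7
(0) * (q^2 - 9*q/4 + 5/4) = 0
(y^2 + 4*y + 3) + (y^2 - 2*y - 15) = 2*y^2 + 2*y - 12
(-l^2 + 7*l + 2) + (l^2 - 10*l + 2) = 4 - 3*l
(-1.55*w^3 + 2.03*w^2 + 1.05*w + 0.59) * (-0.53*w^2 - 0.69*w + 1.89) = 0.8215*w^5 - 0.00639999999999996*w^4 - 4.8867*w^3 + 2.7995*w^2 + 1.5774*w + 1.1151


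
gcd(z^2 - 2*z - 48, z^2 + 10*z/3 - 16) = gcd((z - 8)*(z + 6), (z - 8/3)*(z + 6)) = z + 6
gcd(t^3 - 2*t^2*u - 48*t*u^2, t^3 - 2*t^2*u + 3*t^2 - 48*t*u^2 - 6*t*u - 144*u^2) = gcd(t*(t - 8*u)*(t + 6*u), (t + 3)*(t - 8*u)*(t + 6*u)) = t^2 - 2*t*u - 48*u^2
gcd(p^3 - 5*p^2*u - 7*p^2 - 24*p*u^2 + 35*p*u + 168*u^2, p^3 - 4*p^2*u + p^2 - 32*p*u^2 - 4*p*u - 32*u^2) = p - 8*u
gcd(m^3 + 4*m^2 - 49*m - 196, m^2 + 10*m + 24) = m + 4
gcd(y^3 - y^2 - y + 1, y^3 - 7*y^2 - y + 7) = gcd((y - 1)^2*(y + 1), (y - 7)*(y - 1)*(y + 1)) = y^2 - 1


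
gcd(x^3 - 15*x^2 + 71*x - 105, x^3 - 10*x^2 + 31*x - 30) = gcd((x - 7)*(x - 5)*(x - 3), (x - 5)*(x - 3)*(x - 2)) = x^2 - 8*x + 15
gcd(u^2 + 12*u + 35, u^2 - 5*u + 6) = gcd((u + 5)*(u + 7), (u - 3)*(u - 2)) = 1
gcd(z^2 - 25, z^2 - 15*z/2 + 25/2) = z - 5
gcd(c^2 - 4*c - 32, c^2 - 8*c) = c - 8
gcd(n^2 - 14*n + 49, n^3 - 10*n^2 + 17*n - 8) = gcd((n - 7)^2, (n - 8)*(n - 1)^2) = 1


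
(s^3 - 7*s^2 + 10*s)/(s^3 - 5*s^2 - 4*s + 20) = s/(s + 2)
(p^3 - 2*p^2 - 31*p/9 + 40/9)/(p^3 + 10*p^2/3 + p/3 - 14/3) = (9*p^2 - 9*p - 40)/(3*(3*p^2 + 13*p + 14))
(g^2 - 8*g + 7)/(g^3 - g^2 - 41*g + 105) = (g^2 - 8*g + 7)/(g^3 - g^2 - 41*g + 105)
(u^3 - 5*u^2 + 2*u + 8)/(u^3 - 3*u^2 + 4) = (u - 4)/(u - 2)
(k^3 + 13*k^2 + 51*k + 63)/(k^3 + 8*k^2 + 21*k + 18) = (k + 7)/(k + 2)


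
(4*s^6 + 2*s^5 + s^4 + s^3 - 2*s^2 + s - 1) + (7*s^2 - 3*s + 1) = 4*s^6 + 2*s^5 + s^4 + s^3 + 5*s^2 - 2*s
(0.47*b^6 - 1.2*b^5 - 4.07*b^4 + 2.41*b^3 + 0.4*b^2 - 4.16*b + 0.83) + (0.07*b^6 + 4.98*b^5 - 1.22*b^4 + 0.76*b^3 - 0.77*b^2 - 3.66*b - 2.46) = 0.54*b^6 + 3.78*b^5 - 5.29*b^4 + 3.17*b^3 - 0.37*b^2 - 7.82*b - 1.63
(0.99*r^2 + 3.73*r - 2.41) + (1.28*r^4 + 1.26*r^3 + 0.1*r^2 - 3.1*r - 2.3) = 1.28*r^4 + 1.26*r^3 + 1.09*r^2 + 0.63*r - 4.71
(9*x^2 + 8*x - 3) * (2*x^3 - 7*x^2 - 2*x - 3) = 18*x^5 - 47*x^4 - 80*x^3 - 22*x^2 - 18*x + 9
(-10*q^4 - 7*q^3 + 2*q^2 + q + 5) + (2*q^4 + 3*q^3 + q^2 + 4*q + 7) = -8*q^4 - 4*q^3 + 3*q^2 + 5*q + 12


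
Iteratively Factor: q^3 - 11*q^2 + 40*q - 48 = (q - 4)*(q^2 - 7*q + 12) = (q - 4)^2*(q - 3)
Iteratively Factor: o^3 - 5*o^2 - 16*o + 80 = (o + 4)*(o^2 - 9*o + 20) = (o - 4)*(o + 4)*(o - 5)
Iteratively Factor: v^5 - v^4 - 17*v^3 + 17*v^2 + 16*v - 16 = (v - 1)*(v^4 - 17*v^2 + 16) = (v - 1)*(v + 1)*(v^3 - v^2 - 16*v + 16) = (v - 4)*(v - 1)*(v + 1)*(v^2 + 3*v - 4) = (v - 4)*(v - 1)*(v + 1)*(v + 4)*(v - 1)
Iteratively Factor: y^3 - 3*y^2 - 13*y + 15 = (y - 5)*(y^2 + 2*y - 3) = (y - 5)*(y + 3)*(y - 1)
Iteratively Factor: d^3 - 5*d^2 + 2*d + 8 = (d + 1)*(d^2 - 6*d + 8) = (d - 2)*(d + 1)*(d - 4)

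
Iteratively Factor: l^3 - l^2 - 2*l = (l)*(l^2 - l - 2) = l*(l - 2)*(l + 1)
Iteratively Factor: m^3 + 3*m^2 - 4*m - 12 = (m + 2)*(m^2 + m - 6) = (m + 2)*(m + 3)*(m - 2)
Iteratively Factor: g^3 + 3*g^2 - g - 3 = (g - 1)*(g^2 + 4*g + 3) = (g - 1)*(g + 3)*(g + 1)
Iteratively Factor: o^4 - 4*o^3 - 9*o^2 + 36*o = (o - 3)*(o^3 - o^2 - 12*o) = (o - 4)*(o - 3)*(o^2 + 3*o) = o*(o - 4)*(o - 3)*(o + 3)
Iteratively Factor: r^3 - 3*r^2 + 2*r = (r)*(r^2 - 3*r + 2) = r*(r - 2)*(r - 1)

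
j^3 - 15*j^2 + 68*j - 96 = (j - 8)*(j - 4)*(j - 3)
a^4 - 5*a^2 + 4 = (a - 2)*(a - 1)*(a + 1)*(a + 2)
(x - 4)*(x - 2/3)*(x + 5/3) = x^3 - 3*x^2 - 46*x/9 + 40/9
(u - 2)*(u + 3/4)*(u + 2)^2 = u^4 + 11*u^3/4 - 5*u^2/2 - 11*u - 6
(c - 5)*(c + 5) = c^2 - 25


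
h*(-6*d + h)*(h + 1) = -6*d*h^2 - 6*d*h + h^3 + h^2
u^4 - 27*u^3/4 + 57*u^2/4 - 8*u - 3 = (u - 3)*(u - 2)^2*(u + 1/4)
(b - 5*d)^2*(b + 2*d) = b^3 - 8*b^2*d + 5*b*d^2 + 50*d^3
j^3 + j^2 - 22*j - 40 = (j - 5)*(j + 2)*(j + 4)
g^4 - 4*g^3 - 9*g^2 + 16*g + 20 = (g - 5)*(g - 2)*(g + 1)*(g + 2)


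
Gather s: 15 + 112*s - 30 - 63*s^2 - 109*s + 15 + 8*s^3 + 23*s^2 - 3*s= 8*s^3 - 40*s^2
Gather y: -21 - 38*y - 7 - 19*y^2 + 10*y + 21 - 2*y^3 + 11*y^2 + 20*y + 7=-2*y^3 - 8*y^2 - 8*y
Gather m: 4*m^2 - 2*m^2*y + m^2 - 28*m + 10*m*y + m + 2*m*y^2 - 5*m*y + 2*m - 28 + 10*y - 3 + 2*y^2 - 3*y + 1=m^2*(5 - 2*y) + m*(2*y^2 + 5*y - 25) + 2*y^2 + 7*y - 30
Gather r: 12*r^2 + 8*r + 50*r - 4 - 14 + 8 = 12*r^2 + 58*r - 10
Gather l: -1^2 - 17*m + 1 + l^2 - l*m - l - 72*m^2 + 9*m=l^2 + l*(-m - 1) - 72*m^2 - 8*m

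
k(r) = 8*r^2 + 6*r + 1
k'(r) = 16*r + 6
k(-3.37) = 71.64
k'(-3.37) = -47.92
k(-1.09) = 3.96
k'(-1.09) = -11.44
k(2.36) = 59.72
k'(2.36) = 43.76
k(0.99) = 14.78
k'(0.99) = 21.84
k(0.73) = 9.64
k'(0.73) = 17.68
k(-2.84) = 48.48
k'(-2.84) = -39.44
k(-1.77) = 15.44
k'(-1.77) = -22.32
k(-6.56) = 305.91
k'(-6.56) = -98.96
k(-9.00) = 595.00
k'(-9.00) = -138.00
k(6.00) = 325.00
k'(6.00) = 102.00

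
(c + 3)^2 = c^2 + 6*c + 9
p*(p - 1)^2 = p^3 - 2*p^2 + p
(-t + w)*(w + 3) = -t*w - 3*t + w^2 + 3*w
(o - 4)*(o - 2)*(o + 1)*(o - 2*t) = o^4 - 2*o^3*t - 5*o^3 + 10*o^2*t + 2*o^2 - 4*o*t + 8*o - 16*t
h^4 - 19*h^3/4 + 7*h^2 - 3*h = h*(h - 2)^2*(h - 3/4)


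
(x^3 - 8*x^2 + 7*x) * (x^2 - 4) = x^5 - 8*x^4 + 3*x^3 + 32*x^2 - 28*x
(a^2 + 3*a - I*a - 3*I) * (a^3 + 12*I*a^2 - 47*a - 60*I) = a^5 + 3*a^4 + 11*I*a^4 - 35*a^3 + 33*I*a^3 - 105*a^2 - 13*I*a^2 - 60*a - 39*I*a - 180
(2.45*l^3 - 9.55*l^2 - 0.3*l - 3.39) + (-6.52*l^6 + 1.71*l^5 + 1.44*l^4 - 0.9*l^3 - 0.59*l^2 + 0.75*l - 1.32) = -6.52*l^6 + 1.71*l^5 + 1.44*l^4 + 1.55*l^3 - 10.14*l^2 + 0.45*l - 4.71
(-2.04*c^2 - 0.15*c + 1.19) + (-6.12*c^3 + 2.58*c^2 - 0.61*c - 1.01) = -6.12*c^3 + 0.54*c^2 - 0.76*c + 0.18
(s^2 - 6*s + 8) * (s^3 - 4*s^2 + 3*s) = s^5 - 10*s^4 + 35*s^3 - 50*s^2 + 24*s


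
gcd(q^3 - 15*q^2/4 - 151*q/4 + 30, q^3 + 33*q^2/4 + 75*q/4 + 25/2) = q + 5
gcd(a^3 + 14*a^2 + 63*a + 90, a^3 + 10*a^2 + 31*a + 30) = a^2 + 8*a + 15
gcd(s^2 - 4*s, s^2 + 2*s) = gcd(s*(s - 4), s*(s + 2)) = s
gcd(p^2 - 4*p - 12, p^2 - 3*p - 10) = p + 2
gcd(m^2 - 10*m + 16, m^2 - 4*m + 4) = m - 2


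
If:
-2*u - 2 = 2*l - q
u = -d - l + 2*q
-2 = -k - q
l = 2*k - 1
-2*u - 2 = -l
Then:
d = 41/14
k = 5/7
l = 3/7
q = 9/7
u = -11/14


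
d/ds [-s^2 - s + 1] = -2*s - 1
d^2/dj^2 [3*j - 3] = 0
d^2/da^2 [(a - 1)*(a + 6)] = 2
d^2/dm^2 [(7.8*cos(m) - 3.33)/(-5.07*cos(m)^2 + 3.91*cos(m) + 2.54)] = (1.44075254134426*(1 - cos(m)^2)^2 - 1.53846153846154*cos(m)^5 - 3.06715451139666*cos(m)^3 + 1.24191782005692*cos(m)^2 + 7.02376865912403*cos(m) - 4.06893420108859)/(-1.0*cos(m)^2 + 0.77120315581854*cos(m) + 0.500986193293886)^3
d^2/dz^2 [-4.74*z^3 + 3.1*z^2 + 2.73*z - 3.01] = 6.2 - 28.44*z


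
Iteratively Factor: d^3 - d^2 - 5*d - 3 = (d + 1)*(d^2 - 2*d - 3) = (d - 3)*(d + 1)*(d + 1)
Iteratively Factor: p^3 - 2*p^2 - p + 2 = (p - 1)*(p^2 - p - 2) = (p - 2)*(p - 1)*(p + 1)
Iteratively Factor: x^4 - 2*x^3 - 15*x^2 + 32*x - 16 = (x + 4)*(x^3 - 6*x^2 + 9*x - 4) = (x - 1)*(x + 4)*(x^2 - 5*x + 4) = (x - 1)^2*(x + 4)*(x - 4)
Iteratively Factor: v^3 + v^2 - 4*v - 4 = (v + 2)*(v^2 - v - 2) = (v - 2)*(v + 2)*(v + 1)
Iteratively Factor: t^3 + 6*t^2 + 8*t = (t)*(t^2 + 6*t + 8) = t*(t + 4)*(t + 2)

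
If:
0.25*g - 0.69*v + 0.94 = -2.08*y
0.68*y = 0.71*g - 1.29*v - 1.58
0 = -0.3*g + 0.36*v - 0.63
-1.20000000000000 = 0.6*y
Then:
No Solution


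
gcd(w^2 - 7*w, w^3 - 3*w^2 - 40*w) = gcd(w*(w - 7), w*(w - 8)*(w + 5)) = w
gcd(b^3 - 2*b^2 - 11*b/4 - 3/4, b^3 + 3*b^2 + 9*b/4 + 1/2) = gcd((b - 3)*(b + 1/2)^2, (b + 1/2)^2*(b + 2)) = b^2 + b + 1/4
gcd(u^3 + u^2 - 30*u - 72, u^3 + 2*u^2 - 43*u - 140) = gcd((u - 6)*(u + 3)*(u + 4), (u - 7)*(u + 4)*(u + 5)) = u + 4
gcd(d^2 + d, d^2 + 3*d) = d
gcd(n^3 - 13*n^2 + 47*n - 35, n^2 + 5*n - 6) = n - 1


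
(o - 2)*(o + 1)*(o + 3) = o^3 + 2*o^2 - 5*o - 6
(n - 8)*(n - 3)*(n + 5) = n^3 - 6*n^2 - 31*n + 120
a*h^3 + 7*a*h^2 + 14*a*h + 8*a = (h + 2)*(h + 4)*(a*h + a)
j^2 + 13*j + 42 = (j + 6)*(j + 7)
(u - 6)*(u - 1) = u^2 - 7*u + 6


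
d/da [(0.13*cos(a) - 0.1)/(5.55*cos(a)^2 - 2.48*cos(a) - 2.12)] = (0.7215*cos(a)^2 - 1.11*cos(a) + 0.5236)*sin(a)/(30.8025*cos(a)^4 - 27.528*cos(a)^3 - 17.3816*cos(a)^2 + 10.5152*cos(a) + 4.4944)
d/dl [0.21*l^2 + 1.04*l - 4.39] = 0.42*l + 1.04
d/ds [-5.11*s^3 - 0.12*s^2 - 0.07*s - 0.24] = -15.33*s^2 - 0.24*s - 0.07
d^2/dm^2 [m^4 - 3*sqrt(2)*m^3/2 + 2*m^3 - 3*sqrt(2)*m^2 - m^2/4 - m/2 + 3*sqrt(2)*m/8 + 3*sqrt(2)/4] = 12*m^2 - 9*sqrt(2)*m + 12*m - 6*sqrt(2) - 1/2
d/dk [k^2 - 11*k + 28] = 2*k - 11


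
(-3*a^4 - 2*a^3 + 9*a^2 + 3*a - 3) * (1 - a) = 3*a^5 - a^4 - 11*a^3 + 6*a^2 + 6*a - 3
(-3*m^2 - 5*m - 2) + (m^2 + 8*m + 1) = -2*m^2 + 3*m - 1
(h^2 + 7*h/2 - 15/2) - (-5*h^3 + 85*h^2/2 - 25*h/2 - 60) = 5*h^3 - 83*h^2/2 + 16*h + 105/2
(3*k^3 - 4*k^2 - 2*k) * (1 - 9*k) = -27*k^4 + 39*k^3 + 14*k^2 - 2*k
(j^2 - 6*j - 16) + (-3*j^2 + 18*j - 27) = -2*j^2 + 12*j - 43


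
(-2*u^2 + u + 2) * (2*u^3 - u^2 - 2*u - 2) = -4*u^5 + 4*u^4 + 7*u^3 - 6*u - 4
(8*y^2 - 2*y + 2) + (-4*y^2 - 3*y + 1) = 4*y^2 - 5*y + 3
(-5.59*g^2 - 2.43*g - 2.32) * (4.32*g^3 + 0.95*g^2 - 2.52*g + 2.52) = -24.1488*g^5 - 15.8081*g^4 + 1.7559*g^3 - 10.1672*g^2 - 0.277200000000001*g - 5.8464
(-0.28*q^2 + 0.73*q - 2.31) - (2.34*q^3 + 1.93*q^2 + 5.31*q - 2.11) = -2.34*q^3 - 2.21*q^2 - 4.58*q - 0.2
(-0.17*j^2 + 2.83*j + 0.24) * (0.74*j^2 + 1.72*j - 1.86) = -0.1258*j^4 + 1.8018*j^3 + 5.3614*j^2 - 4.851*j - 0.4464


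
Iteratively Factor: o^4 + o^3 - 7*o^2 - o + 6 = (o - 1)*(o^3 + 2*o^2 - 5*o - 6) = (o - 2)*(o - 1)*(o^2 + 4*o + 3) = (o - 2)*(o - 1)*(o + 1)*(o + 3)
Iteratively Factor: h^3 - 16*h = (h)*(h^2 - 16) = h*(h + 4)*(h - 4)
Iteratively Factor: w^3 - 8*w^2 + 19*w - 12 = (w - 3)*(w^2 - 5*w + 4) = (w - 3)*(w - 1)*(w - 4)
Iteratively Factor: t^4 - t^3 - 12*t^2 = (t)*(t^3 - t^2 - 12*t) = t*(t + 3)*(t^2 - 4*t) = t^2*(t + 3)*(t - 4)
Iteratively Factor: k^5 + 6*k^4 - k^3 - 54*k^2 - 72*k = (k + 2)*(k^4 + 4*k^3 - 9*k^2 - 36*k) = k*(k + 2)*(k^3 + 4*k^2 - 9*k - 36) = k*(k + 2)*(k + 4)*(k^2 - 9) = k*(k + 2)*(k + 3)*(k + 4)*(k - 3)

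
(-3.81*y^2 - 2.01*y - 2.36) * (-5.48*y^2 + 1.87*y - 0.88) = 20.8788*y^4 + 3.8901*y^3 + 12.5269*y^2 - 2.6444*y + 2.0768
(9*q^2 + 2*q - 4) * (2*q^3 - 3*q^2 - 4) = 18*q^5 - 23*q^4 - 14*q^3 - 24*q^2 - 8*q + 16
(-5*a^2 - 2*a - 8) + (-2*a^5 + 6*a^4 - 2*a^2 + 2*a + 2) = -2*a^5 + 6*a^4 - 7*a^2 - 6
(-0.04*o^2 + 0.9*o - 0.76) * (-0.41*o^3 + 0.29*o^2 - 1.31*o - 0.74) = 0.0164*o^5 - 0.3806*o^4 + 0.625*o^3 - 1.3698*o^2 + 0.3296*o + 0.5624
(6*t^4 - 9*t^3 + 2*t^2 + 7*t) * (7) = 42*t^4 - 63*t^3 + 14*t^2 + 49*t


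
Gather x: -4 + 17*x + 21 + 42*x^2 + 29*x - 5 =42*x^2 + 46*x + 12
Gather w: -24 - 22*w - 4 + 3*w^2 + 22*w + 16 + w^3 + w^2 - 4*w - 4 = w^3 + 4*w^2 - 4*w - 16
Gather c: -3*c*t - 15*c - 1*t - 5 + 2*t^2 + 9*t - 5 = c*(-3*t - 15) + 2*t^2 + 8*t - 10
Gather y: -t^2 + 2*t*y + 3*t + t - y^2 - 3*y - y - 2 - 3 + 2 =-t^2 + 4*t - y^2 + y*(2*t - 4) - 3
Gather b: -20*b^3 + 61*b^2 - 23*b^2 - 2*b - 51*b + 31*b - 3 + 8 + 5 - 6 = -20*b^3 + 38*b^2 - 22*b + 4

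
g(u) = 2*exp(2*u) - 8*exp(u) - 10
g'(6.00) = 647791.74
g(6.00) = 322272.15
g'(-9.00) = 0.00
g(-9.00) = -10.00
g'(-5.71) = -0.03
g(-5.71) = -10.03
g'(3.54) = 4476.14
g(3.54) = 2090.20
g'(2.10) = 201.42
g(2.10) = 58.04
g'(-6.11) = -0.02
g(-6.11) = -10.02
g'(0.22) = -3.76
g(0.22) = -16.86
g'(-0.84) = -2.71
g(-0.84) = -13.08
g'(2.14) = 220.97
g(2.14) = 66.49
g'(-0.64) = -3.11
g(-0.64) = -13.66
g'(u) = 4*exp(2*u) - 8*exp(u)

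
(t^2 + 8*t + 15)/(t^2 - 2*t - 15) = (t + 5)/(t - 5)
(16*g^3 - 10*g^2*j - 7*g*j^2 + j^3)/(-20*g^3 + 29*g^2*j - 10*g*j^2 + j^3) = (-16*g^2 - 6*g*j + j^2)/(20*g^2 - 9*g*j + j^2)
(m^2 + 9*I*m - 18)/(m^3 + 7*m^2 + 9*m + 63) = (m + 6*I)/(m^2 + m*(7 - 3*I) - 21*I)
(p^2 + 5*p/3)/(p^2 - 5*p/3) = (3*p + 5)/(3*p - 5)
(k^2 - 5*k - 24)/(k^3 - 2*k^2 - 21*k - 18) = (k - 8)/(k^2 - 5*k - 6)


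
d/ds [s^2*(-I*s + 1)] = s*(-3*I*s + 2)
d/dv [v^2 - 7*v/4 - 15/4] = 2*v - 7/4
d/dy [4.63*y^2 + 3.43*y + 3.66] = 9.26*y + 3.43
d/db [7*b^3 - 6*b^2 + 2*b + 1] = 21*b^2 - 12*b + 2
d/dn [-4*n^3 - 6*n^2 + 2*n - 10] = -12*n^2 - 12*n + 2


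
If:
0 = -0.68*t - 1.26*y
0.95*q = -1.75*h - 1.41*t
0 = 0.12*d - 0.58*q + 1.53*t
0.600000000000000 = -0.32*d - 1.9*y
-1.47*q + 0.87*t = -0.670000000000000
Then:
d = -0.88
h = -0.60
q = 0.64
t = 0.31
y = -0.17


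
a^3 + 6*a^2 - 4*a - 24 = (a - 2)*(a + 2)*(a + 6)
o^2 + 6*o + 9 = (o + 3)^2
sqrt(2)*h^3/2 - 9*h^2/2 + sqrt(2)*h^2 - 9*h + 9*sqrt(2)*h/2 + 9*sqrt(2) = (h - 3*sqrt(2))*(h - 3*sqrt(2)/2)*(sqrt(2)*h/2 + sqrt(2))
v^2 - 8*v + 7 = (v - 7)*(v - 1)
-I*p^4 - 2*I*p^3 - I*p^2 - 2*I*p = p*(p + 2)*(p - I)*(-I*p + 1)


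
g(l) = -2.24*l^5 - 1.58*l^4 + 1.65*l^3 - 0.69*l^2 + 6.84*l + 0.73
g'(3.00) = -1030.59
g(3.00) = -612.71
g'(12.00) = -242461.08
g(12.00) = -587311.91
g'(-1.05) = 7.45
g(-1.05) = -8.18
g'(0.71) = 3.25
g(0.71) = 5.02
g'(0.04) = 6.79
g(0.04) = 1.00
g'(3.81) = -2636.13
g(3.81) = -2023.25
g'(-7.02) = -24752.99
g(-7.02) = 33699.36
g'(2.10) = -250.58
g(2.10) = -94.88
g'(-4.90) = -5580.58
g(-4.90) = 5173.13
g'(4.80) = -6530.10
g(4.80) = -6346.20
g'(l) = -11.2*l^4 - 6.32*l^3 + 4.95*l^2 - 1.38*l + 6.84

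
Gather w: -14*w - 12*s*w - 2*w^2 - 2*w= -2*w^2 + w*(-12*s - 16)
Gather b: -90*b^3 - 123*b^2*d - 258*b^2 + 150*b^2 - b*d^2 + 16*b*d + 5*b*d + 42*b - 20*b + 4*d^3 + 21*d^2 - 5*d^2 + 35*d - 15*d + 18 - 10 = -90*b^3 + b^2*(-123*d - 108) + b*(-d^2 + 21*d + 22) + 4*d^3 + 16*d^2 + 20*d + 8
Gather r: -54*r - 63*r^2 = -63*r^2 - 54*r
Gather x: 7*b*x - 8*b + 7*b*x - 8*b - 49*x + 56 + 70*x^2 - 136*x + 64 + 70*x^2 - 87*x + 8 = -16*b + 140*x^2 + x*(14*b - 272) + 128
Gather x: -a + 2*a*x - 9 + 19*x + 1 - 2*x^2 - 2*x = -a - 2*x^2 + x*(2*a + 17) - 8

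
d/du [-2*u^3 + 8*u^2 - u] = -6*u^2 + 16*u - 1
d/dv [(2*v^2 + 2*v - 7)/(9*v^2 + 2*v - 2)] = 2*(-7*v^2 + 59*v + 5)/(81*v^4 + 36*v^3 - 32*v^2 - 8*v + 4)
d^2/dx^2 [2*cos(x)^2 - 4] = -4*cos(2*x)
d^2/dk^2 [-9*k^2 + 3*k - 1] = -18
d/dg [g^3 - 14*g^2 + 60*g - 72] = 3*g^2 - 28*g + 60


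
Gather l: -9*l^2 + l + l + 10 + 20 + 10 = -9*l^2 + 2*l + 40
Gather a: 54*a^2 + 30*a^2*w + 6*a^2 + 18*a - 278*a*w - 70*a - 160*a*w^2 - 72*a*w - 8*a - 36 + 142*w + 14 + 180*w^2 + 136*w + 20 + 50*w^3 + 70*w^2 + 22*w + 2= a^2*(30*w + 60) + a*(-160*w^2 - 350*w - 60) + 50*w^3 + 250*w^2 + 300*w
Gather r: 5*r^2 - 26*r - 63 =5*r^2 - 26*r - 63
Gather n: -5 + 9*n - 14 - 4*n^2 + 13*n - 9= -4*n^2 + 22*n - 28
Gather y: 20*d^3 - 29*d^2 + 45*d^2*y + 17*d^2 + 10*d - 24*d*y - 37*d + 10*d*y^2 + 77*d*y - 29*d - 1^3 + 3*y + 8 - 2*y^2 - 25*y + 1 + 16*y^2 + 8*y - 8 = 20*d^3 - 12*d^2 - 56*d + y^2*(10*d + 14) + y*(45*d^2 + 53*d - 14)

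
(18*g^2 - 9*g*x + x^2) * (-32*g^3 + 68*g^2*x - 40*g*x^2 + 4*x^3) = -576*g^5 + 1512*g^4*x - 1364*g^3*x^2 + 500*g^2*x^3 - 76*g*x^4 + 4*x^5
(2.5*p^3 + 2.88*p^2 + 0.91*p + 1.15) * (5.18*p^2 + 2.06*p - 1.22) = 12.95*p^5 + 20.0684*p^4 + 7.5966*p^3 + 4.318*p^2 + 1.2588*p - 1.403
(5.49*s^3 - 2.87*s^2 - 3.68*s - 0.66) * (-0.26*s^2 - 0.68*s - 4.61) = -1.4274*s^5 - 2.987*s^4 - 22.4005*s^3 + 15.9047*s^2 + 17.4136*s + 3.0426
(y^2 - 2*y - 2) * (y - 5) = y^3 - 7*y^2 + 8*y + 10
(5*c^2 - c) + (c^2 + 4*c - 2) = 6*c^2 + 3*c - 2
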